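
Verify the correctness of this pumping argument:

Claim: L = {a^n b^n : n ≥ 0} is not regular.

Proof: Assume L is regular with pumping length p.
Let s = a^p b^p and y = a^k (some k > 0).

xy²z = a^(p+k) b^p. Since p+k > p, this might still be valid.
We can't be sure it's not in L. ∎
The proof is INCORRECT.

Error: The conclusion is wrong.
xy²z = a^(p+k) b^p is definitely NOT in L because the number of a's (p+k) ≠ number of b's (p).
The proof incorrectly doubts what is actually a valid contradiction.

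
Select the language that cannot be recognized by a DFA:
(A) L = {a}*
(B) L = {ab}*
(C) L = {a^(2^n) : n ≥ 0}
(C) {a^(2^n) : n ≥ 0}

(C) L = {a^(2^n) : n ≥ 0} is NOT regular.

The pumping lemma can be used to prove this:
After pumping, length is no longer a power of 2

The other languages are regular because they can be recognized by finite automata.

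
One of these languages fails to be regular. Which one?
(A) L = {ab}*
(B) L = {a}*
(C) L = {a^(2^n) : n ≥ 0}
(C) {a^(2^n) : n ≥ 0}

(C) L = {a^(2^n) : n ≥ 0} is NOT regular.

The pumping lemma can be used to prove this:
After pumping, length is no longer a power of 2

The other languages are regular because they can be recognized by finite automata.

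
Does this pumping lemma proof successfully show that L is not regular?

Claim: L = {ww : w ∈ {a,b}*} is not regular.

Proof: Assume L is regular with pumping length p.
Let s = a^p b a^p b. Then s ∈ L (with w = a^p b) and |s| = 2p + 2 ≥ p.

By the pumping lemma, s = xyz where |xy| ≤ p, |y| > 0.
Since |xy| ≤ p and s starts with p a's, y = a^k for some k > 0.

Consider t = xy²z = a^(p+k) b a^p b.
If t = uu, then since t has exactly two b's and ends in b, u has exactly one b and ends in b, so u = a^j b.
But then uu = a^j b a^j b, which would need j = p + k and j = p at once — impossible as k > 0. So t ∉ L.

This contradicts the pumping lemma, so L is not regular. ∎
The proof is correct.

This proof is valid because:
1. s = a^p b a^p b is in L and is chosen in terms of p, so |s| ≥ p holds for every p
2. The decomposition analysis is correct: |xy| ≤ p forces y to lie inside the leading a's
3. The contradiction is valid: the argument shows a^(p+k) b a^p b cannot be split into two equal halves
4. The conclusion follows logically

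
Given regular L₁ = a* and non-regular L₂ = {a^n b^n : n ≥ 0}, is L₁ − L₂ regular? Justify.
Yes — L₁ − L₂ is regular.

The only string of a* that lies in {a^n b^n} is ε, so L₁ − L₂ = a* − {ε} = a⁺ = aa*, which is regular.

Note that the bare facts "L₁ regular, L₂ non-regular" do not settle the question by themselves: the closure of regular languages under ∪, ∩, complement and difference applies only when BOTH operands are regular. With a non-regular operand the result can come out regular or non-regular depending on the specific languages, so one has to work out L₁ − L₂ for this particular pair, as above.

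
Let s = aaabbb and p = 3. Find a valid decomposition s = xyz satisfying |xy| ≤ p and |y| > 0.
x = 'a', y = 'aa', z = 'bbb'

For s = aaabbb and p = 3, one valid decomposition is:
- x = 'a' (length 1)
- y = 'aa' (length 2)
- z = 'bbb' (length 3)

Verification:
- xyz = 'a' + 'aa' + 'bbb' = aaabbb ✓
- |xy| = 3 ≤ 3 ✓
- |y| = 2 > 0 ✓

All pumping lemma constraints are satisfied.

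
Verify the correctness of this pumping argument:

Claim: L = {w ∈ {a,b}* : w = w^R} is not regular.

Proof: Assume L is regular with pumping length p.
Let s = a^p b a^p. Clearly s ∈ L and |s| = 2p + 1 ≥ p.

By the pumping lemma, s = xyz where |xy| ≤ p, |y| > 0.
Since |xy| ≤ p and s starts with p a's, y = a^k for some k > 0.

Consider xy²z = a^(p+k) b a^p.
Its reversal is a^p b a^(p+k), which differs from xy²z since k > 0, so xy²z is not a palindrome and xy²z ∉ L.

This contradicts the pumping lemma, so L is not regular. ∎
The proof is correct.

This proof is valid because:
1. s = a^p b a^p is in L and is chosen in terms of p, so |s| ≥ p holds for every p
2. The decomposition analysis is correct: |xy| ≤ p forces y to lie inside the leading a's
3. The contradiction is valid: a^(p+k) b a^p has more a's before the b than after it, so it is not a palindrome
4. The conclusion follows logically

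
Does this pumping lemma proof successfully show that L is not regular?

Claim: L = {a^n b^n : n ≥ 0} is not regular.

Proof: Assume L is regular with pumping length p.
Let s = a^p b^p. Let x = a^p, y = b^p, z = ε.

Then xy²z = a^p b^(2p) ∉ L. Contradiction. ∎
The proof is INCORRECT.

Error: The decomposition violates |xy| ≤ p.
With x = a^p and y = b^p, we have |xy| = 2p > p.
The pumping lemma requires |xy| ≤ p, so y must be within the first p characters.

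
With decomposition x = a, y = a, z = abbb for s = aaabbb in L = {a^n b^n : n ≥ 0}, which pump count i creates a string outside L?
i = 3

xy³z = a · aaa · abbb = aaaaabbb; aaaaabbb has 5 a's and 3 b's; 5 ≠ 3, so it is not in L.
(Other choices also work, e.g. i = 0, 2; only i = 1 is guaranteed to stay in L since xy¹z = s.)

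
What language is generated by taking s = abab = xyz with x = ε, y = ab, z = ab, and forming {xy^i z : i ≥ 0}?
{xy^i z : i ≥ 0} = {(ab)^(i+1) : i ≥ 0} = {ab, abab, ababab, ...}

With x = ε, y = ab, z = ab: Pumping 'ab' gives strings of alternating a's and b's.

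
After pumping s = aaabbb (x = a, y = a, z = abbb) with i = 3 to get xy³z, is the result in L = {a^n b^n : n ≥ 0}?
No

xy³z = a · aaa · abbb = aaaaabbb.
aaaaabbb has 5 a's and 3 b's; 5 ≠ 3, so it is not in L.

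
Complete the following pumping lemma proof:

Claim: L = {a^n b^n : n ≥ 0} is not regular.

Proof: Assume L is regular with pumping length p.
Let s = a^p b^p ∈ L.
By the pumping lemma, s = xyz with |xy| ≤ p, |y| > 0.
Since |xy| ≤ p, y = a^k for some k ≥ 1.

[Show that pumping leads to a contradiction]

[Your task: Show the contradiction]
Consider xy²z = a^(p+k) b^p.

Since k ≥ 1, we have p + k > p.
So xy²z has more a's than b's: (p+k) a's vs p b's.
This means xy²z ∉ L because a^n b^n requires equal counts.

This contradicts the pumping lemma which states xy²z ∈ L.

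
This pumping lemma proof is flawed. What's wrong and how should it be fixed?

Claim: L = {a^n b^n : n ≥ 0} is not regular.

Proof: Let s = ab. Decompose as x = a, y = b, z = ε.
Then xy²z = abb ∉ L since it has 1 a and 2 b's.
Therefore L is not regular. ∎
Error: The string s = ab might be shorter than the pumping length p.

Correction: Choose s = a^p b^p to ensure |s| ≥ p. Also, the decomposition is wrong: with |xy| ≤ p, y cannot include b's when s starts with p a's.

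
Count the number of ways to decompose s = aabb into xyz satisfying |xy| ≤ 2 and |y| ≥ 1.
3

For s = 'aabb' with pumping length p = 2:

Constraints: |xy| ≤ 2, |y| > 0

Valid decompositions (|xy| ≤ p, |y| ≥ 1):
  • x='', y='a', z='abb'
  • x='a', y='a', z='bb'
  • x='', y='aa', z='bb'

Total count: 3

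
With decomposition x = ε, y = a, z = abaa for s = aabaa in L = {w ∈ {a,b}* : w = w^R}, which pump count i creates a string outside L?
i = 0

xy⁰z = ε · ε · abaa = abaa; abaa reversed is aaba ≠ abaa, so it is not a palindrome and is not in L.
(Other choices also work, e.g. i = 2, 3; only i = 1 is guaranteed to stay in L since xy¹z = s.)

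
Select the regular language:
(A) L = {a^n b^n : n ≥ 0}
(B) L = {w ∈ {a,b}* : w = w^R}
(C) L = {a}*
(C) {a}*

(C) L = {a}* is regular.

This can be recognized by a finite automaton (DFA/NFA).
Regular expressions like {a}* define regular languages.

The other choices are not regular:
- {a^n b^n : n ≥ 0}: After pumping, the number of a's and b's become unequal
- {w ∈ {a,b}* : w = w^R}: After pumping, the string is no longer symmetric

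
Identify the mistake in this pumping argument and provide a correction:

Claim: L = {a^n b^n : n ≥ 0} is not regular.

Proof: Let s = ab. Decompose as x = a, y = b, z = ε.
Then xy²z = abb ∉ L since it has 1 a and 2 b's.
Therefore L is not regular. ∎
Error: The string s = ab might be shorter than the pumping length p.

Correction: Choose s = a^p b^p to ensure |s| ≥ p. Also, the decomposition is wrong: with |xy| ≤ p, y cannot include b's when s starts with p a's.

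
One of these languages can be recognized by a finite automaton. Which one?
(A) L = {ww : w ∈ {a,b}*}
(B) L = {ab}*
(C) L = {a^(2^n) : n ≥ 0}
(B) {ab}*

(B) L = {ab}* is regular.

This can be recognized by a finite automaton (DFA/NFA).
Regular expressions like {ab}* define regular languages.

The other choices are not regular:
- {a^(2^n) : n ≥ 0}: After pumping, length is no longer a power of 2
- {ww : w ∈ {a,b}*}: After pumping, the two halves no longer match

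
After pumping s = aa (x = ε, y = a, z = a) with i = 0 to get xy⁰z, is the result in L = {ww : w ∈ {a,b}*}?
No

xy⁰z = ε · ε · a = a.
a has odd length 1, so it cannot be written as ww and is not in L.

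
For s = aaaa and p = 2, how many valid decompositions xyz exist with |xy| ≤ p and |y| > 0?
3

For s = 'aaaa' with pumping length p = 2:

Constraints: |xy| ≤ 2, |y| > 0

Valid decompositions (|xy| ≤ p, |y| ≥ 1):
  • x='', y='a', z='aaa'
  • x='a', y='a', z='aa'
  • x='', y='aa', z='aa'

Total count: 3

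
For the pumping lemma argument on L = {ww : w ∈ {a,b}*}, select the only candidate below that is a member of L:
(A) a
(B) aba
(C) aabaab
(C) aabaab

The pumping lemma is applied to a string s that lies in L, so first check membership of each option:
- (A) a has odd length 1, so it cannot be written as ww and is not in L ✗
- (B) aba has odd length 3, so it cannot be written as ww and is not in L ✗
- (C) aabaab splits into halves aab · aab, which are equal, so it is in L (w = aab) ✓

Only (C) aabaab is in L, so it is the only candidate that could play the role of s.
(In a complete proof one picks s in terms of the pumping length p so that |s| ≥ p is guaranteed; a fixed string like aabaab illustrates the shape of such an s.)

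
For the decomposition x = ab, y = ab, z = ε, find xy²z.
ababab

Given x = 'ab', y = 'ab', z = '' and i = 2:

xy^2z = x + y·y·...·y (2 times) + z
       = 'ab' + 'ab'^2 + ''
       = 'ab' + 'abab' + ''
       = 'ababab'

The pumped string is 'ababab' with length 6.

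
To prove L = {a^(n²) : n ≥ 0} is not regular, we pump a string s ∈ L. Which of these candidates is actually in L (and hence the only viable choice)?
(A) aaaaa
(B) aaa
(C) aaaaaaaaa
(C) aaaaaaaaa

The pumping lemma is applied to a string s that lies in L, so first check membership of each option:
- (A) aaaaa has length 5, strictly between 2² = 4 and 3² = 9, so it is not in L ✗
- (B) aaa has length 3, strictly between 1² = 1 and 2² = 4, so it is not in L ✗
- (C) aaaaaaaaa has length 9 = 3², a perfect square, so it is in L ✓

Only (C) aaaaaaaaa is in L, so it is the only candidate that could play the role of s.
(In a complete proof one picks s in terms of the pumping length p so that |s| ≥ p is guaranteed; a fixed string like aaaaaaaaa illustrates the shape of such an s.)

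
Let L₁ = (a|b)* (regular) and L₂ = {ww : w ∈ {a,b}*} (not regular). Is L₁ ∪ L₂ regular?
Yes — L₁ ∪ L₂ is regular.

{ww} ⊆ (a|b)*, so L₁ ∪ L₂ = (a|b)*, which is regular.

Note that the bare facts "L₁ regular, L₂ non-regular" do not settle the question by themselves: the closure of regular languages under ∪, ∩, complement and difference applies only when BOTH operands are regular. With a non-regular operand the result can come out regular or non-regular depending on the specific languages, so one has to work out L₁ ∪ L₂ for this particular pair, as above.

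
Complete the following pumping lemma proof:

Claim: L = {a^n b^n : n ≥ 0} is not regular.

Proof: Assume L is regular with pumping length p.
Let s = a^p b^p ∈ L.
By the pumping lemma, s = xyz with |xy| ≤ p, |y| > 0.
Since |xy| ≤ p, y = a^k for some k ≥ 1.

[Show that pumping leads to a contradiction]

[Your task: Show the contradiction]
Consider xy²z = a^(p+k) b^p.

Since k ≥ 1, we have p + k > p.
So xy²z has more a's than b's: (p+k) a's vs p b's.
This means xy²z ∉ L because a^n b^n requires equal counts.

This contradicts the pumping lemma which states xy²z ∈ L.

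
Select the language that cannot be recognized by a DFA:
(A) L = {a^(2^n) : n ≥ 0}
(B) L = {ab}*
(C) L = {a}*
(A) {a^(2^n) : n ≥ 0}

(A) L = {a^(2^n) : n ≥ 0} is NOT regular.

The pumping lemma can be used to prove this:
After pumping, length is no longer a power of 2

The other languages are regular because they can be recognized by finite automata.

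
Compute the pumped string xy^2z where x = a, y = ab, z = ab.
aababab

Given x = 'a', y = 'ab', z = 'ab' and i = 2:

xy^2z = x + y·y·...·y (2 times) + z
       = 'a' + 'ab'^2 + 'ab'
       = 'a' + 'abab' + 'ab'
       = 'aababab'

The pumped string is 'aababab' with length 7.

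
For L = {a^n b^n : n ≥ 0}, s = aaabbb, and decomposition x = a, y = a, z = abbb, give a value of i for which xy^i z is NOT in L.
i = 2

xy²z = a · aa · abbb = aaaabbb; aaaabbb has 4 a's and 3 b's; 4 ≠ 3, so it is not in L.
(Other choices also work, e.g. i = 0, 3; only i = 1 is guaranteed to stay in L since xy¹z = s.)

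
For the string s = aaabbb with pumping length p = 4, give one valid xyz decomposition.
x = 'aa', y = 'a', z = 'bbb'

For s = aaabbb and p = 4, one valid decomposition is:
- x = 'aa' (length 2)
- y = 'a' (length 1)
- z = 'bbb' (length 3)

Verification:
- xyz = 'aa' + 'a' + 'bbb' = aaabbb ✓
- |xy| = 3 ≤ 4 ✓
- |y| = 1 > 0 ✓

All pumping lemma constraints are satisfied.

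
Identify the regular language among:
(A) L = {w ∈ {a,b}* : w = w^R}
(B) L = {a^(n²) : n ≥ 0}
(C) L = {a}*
(C) {a}*

(C) L = {a}* is regular.

This can be recognized by a finite automaton (DFA/NFA).
Regular expressions like {a}* define regular languages.

The other choices are not regular:
- {a^(n²) : n ≥ 0}: After pumping, length is no longer a perfect square
- {w ∈ {a,b}* : w = w^R}: After pumping, the string is no longer symmetric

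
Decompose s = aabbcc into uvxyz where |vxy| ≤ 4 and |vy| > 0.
u='a', v='a', x='bb', y='c', z='c'

For s = aabbcc with pumping length p = 4:

One valid decomposition:
- u = 'a'
- v = 'a'
- x = 'bb'
- y = 'c'
- z = 'c'

Verification:
- uvxyz = 'a' + 'a' + 'bb' + 'c' + 'c' = aabbcc ✓
- |vxy| = |'abbc'| = 4 ≤ 4 ✓
- |vy| = |'ac'| = 2 > 0 ✓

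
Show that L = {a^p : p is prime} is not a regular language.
Assume for contradiction that L is regular, and let p ≥ 1 be the pumping length given by the pumping lemma.
Choose a prime q with q ≥ p (one exists because there are infinitely many primes) and let s = a^q. Then s ∈ L and |s| = q ≥ p.
By the pumping lemma, s = xyz for some x, y, z with |xy| ≤ p, |y| ≥ 1, and xy^i z ∈ L for every i ≥ 0.
Here y = a^k for some k with 1 ≤ k ≤ p, and xy^i z = a^(q + (i − 1)k) for every i ≥ 0.

Take i = q + 1: |xy^(q+1) z| = q + qk = q(k + 1).
Both factors satisfy q ≥ 2 and k + 1 ≥ 2, so q(k + 1) is composite, and xy^(q+1) z ∉ L.

This contradicts the pumping lemma, which requires xy^i z ∈ L for all i ≥ 0.
Hence L = {a^p : p is prime} is not regular. ∎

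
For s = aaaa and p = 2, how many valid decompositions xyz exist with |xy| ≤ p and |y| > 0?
3

For s = 'aaaa' with pumping length p = 2:

Constraints: |xy| ≤ 2, |y| > 0

Valid decompositions (|xy| ≤ p, |y| ≥ 1):
  • x='', y='a', z='aaa'
  • x='a', y='a', z='aa'
  • x='', y='aa', z='aa'

Total count: 3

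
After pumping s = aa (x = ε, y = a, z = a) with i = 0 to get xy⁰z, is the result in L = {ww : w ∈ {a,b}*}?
No

xy⁰z = ε · ε · a = a.
a has odd length 1, so it cannot be written as ww and is not in L.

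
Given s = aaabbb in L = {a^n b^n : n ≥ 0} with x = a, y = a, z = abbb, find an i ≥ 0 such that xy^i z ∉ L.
i = 0

xy⁰z = a · ε · abbb = aabbb; aabbb has 2 a's and 3 b's; 2 ≠ 3, so it is not in L.
(Other choices also work, e.g. i = 2, 3; only i = 1 is guaranteed to stay in L since xy¹z = s.)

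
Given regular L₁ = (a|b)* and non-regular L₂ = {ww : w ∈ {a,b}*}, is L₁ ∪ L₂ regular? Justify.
Yes — L₁ ∪ L₂ is regular.

{ww} ⊆ (a|b)*, so L₁ ∪ L₂ = (a|b)*, which is regular.

Note that the bare facts "L₁ regular, L₂ non-regular" do not settle the question by themselves: the closure of regular languages under ∪, ∩, complement and difference applies only when BOTH operands are regular. With a non-regular operand the result can come out regular or non-regular depending on the specific languages, so one has to work out L₁ ∪ L₂ for this particular pair, as above.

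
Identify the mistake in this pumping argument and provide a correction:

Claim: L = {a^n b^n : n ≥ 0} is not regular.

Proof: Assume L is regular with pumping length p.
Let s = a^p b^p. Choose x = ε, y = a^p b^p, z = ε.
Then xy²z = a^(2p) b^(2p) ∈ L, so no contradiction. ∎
Error: The decomposition violates |xy| ≤ p. With y = a^p b^p, |xy| = |y| = 2p > p. (The proof also miscomputes xy²z, which would be a^p b^p a^p b^p rather than a^(2p) b^(2p), and it wrongly treats one harmless decomposition as settling the matter — the prover does not get to choose the decomposition.)

Correction: The pumping lemma requires |xy| ≤ p, and the argument must handle every decomposition satisfying |xy| ≤ p, |y| ≥ 1. Since s starts with p a's, any such y consists only of a's, say y = a^k with k ≥ 1. Then xy²z = a^(p+k) b^p has unequal numbers of a's and b's, so xy²z ∉ L — the required contradiction.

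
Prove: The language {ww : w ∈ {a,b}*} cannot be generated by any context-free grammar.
Assume for contradiction that L is context-free, and let p ≥ 1 be the pumping length given by the pumping lemma for CFLs.
Choose s = a^p b^p a^p b^p. Then s ∈ L (take w = a^p b^p) and |s| = 4p ≥ p.
By the CFL pumping lemma, s = uvxyz for some u, v, x, y, z with |vxy| ≤ p, |vy| ≥ 1, and uv^i xy^i z ∈ L for every i ≥ 0.

Write s as four blocks A₁ B₁ A₂ B₂ with A₁ = A₂ = a^p and B₁ = B₂ = b^p. Since |vxy| ≤ p, the window vxy lies inside at most two adjacent blocks. Take i = 0 and let t = uxz, so |t| = 4p − |vy| with 1 ≤ |vy| ≤ p. If |t| is odd, t ∉ L immediately, so assume |vy| is even (hence |vy| ≥ 2) and |t|/2 = 2p − |vy|/2, which satisfies p ≤ |t|/2 ≤ 2p − 1.

Case 1 (vxy inside A₁B₁): t = a^(p−j) b^(p−l) a^p b^p with j + l = |vy|. The second half of t has length < 2p, so it is a suffix of the trailing a^p b^p and ends in b; the first half is a^(p−j) b^(p−l) a^((j+l)/2), which ends in a because (j+l)/2 ≥ 1. The halves differ, so t ∉ L.

Case 2 (vxy inside B₁A₂, straddling the middle): t = a^p b^(p−j) a^(p−l) b^p with j + l = |vy|. If t = ww, then w is a prefix of t of length ≥ p, so w begins with a^p; and w is a suffix of t of length ≥ p, so w ends with b^p. That forces |w| ≥ 2p, contradicting |w| = |t|/2 ≤ 2p − 1. So t ∉ L.

Case 3 (vxy inside A₂B₂): t = a^p b^p a^(p−j) b^(p−l) with j + l = |vy|. The first half of t is a prefix of a^p b^p, so it begins with a; the second half is b^((j+l)/2) a^(p−j) b^(p−l), which begins with b. The halves differ, so t ∉ L.

In every case uv⁰xy⁰z = uxz ∉ L.

This contradicts the CFL pumping lemma, which requires uv^i xy^i z ∈ L for all i ≥ 0.
Hence L = {ww : w ∈ {a,b}*} is not context-free. ∎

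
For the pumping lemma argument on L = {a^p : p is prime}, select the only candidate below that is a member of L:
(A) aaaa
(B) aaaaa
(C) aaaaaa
(B) aaaaa

The pumping lemma is applied to a string s that lies in L, so first check membership of each option:
- (A) aaaa has length 4 = 2 × 2, which is not prime, so it is not in L ✗
- (B) aaaaa has length 5, which is prime, so it is in L ✓
- (C) aaaaaa has length 6 = 2 × 3, which is not prime, so it is not in L ✗

Only (B) aaaaa is in L, so it is the only candidate that could play the role of s.
(In a complete proof one picks s in terms of the pumping length p so that |s| ≥ p is guaranteed; a fixed string like aaaaa illustrates the shape of such an s.)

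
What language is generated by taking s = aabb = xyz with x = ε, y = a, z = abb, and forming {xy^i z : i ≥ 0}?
{xy^i z : i ≥ 0} = {a^(i+1) b^2 : i ≥ 0} = {abb, aabb, aaabb, ...}

With x = ε, y = a, z = abb: Starting with aabb and pumping the first 'a' (z = abb keeps the second 'a'), we get strings with i+1 a's followed by 2 b's for i = 0, 1, 2, ...; note bb is not produced because z always contributes one a.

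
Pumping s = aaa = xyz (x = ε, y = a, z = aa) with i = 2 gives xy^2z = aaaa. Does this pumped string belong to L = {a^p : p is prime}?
No

xy²z = ε · aa · aa = aaaa.
aaaa has length 4 = 2 × 2, which is not prime, so it is not in L.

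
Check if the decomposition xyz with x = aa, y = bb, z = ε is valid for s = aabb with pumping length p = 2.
Violated: |xy| ≤ p

The decomposition x = aa, y = bb, z = ε for s = aabb with p = 2
violates the constraint: |xy| ≤ p

|xy| = |aabb| = 4 > 2 = p. The decomposition puts too many characters in xy.

Pumping lemma constraints:
1. xyz = s (decomposition is valid)
2. |xy| ≤ p
3. |y| > 0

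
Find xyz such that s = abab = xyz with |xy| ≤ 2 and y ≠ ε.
x = '', y = 'ab', z = 'ab'

For s = abab and p = 2, one valid decomposition is:
- x = '' (length 0)
- y = 'ab' (length 2)
- z = 'ab' (length 2)

Verification:
- xyz = '' + 'ab' + 'ab' = abab ✓
- |xy| = 2 ≤ 2 ✓
- |y| = 2 > 0 ✓

All pumping lemma constraints are satisfied.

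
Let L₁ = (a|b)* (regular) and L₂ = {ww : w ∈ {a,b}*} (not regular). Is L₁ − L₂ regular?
No — L₁ − L₂ is not regular.

L₁ − L₂ is the complement of {ww} within {a,b}*. If it were regular, its complement {ww} would be regular as well (regular languages are closed under complement) — contradiction. So L₁ − L₂ is not regular.

Note that the bare facts "L₁ regular, L₂ non-regular" do not settle the question by themselves: the closure of regular languages under ∪, ∩, complement and difference applies only when BOTH operands are regular. With a non-regular operand the result can come out regular or non-regular depending on the specific languages, so one has to work out L₁ − L₂ for this particular pair, as above.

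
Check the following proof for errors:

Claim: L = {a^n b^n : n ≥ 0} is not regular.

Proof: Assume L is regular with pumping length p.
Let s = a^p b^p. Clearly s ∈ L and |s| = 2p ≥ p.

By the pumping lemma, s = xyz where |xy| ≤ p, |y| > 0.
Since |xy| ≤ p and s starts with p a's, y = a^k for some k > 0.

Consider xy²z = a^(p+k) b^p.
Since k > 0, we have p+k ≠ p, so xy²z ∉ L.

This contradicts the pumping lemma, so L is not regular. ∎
The proof is correct.

This proof is valid because:
1. The string s = a^p b^p is correctly in L
2. The decomposition analysis is correct: y must consist only of a's
3. The contradiction is valid: pumping increases a's but not b's
4. The conclusion follows logically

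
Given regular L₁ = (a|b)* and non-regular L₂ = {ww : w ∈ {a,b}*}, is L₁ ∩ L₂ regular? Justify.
No — L₁ ∩ L₂ is not regular.

(a|b)* is all strings over {a,b}, so L₁ ∩ L₂ = {ww : w ∈ {a,b}*} = L₂ itself, which is not regular (pump s = a^p b a^p b).

Note that the bare facts "L₁ regular, L₂ non-regular" do not settle the question by themselves: the closure of regular languages under ∪, ∩, complement and difference applies only when BOTH operands are regular. With a non-regular operand the result can come out regular or non-regular depending on the specific languages, so one has to work out L₁ ∩ L₂ for this particular pair, as above.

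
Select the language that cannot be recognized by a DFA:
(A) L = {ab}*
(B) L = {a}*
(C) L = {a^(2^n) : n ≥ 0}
(C) {a^(2^n) : n ≥ 0}

(C) L = {a^(2^n) : n ≥ 0} is NOT regular.

The pumping lemma can be used to prove this:
After pumping, length is no longer a power of 2

The other languages are regular because they can be recognized by finite automata.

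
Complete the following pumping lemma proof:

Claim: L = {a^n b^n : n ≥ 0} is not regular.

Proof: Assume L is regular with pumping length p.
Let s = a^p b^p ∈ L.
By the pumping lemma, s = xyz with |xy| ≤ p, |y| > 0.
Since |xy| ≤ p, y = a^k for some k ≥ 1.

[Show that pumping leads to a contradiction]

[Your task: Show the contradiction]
Consider xy²z = a^(p+k) b^p.

Since k ≥ 1, we have p + k > p.
So xy²z has more a's than b's: (p+k) a's vs p b's.
This means xy²z ∉ L because a^n b^n requires equal counts.

This contradicts the pumping lemma which states xy²z ∈ L.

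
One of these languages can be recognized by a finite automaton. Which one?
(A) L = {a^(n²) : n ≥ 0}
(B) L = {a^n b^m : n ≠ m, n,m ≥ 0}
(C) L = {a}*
(C) {a}*

(C) L = {a}* is regular.

This can be recognized by a finite automaton (DFA/NFA).
Regular expressions like {a}* define regular languages.

The other choices are not regular:
- {a^(n²) : n ≥ 0}: After pumping, length is no longer a perfect square
- {a^n b^m : n ≠ m, n,m ≥ 0}: After pumping a's, we can make n = m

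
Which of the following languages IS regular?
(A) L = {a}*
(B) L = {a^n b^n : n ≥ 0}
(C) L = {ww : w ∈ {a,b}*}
(A) {a}*

(A) L = {a}* is regular.

This can be recognized by a finite automaton (DFA/NFA).
Regular expressions like {a}* define regular languages.

The other choices are not regular:
- {ww : w ∈ {a,b}*}: After pumping, the two halves no longer match
- {a^n b^n : n ≥ 0}: After pumping, the number of a's and b's become unequal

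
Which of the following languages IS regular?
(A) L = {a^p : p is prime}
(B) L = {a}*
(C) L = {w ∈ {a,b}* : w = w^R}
(B) {a}*

(B) L = {a}* is regular.

This can be recognized by a finite automaton (DFA/NFA).
Regular expressions like {a}* define regular languages.

The other choices are not regular:
- {w ∈ {a,b}* : w = w^R}: After pumping, the string is no longer symmetric
- {a^p : p is prime}: After pumping, the length becomes composite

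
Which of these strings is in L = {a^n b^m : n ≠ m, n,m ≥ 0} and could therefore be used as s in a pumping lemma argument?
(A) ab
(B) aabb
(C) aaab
(C) aaab

The pumping lemma is applied to a string s that lies in L, so first check membership of each option:
- (A) ab = a^1 b^1 has n = m = 1, so it is not in L ✗
- (B) aabb = a^2 b^2 has n = m = 2, so it is not in L ✗
- (C) aaab = a^3 b^1 with 3 ≠ 1, so it is in L ✓

Only (C) aaab is in L, so it is the only candidate that could play the role of s.
(In a complete proof one picks s in terms of the pumping length p so that |s| ≥ p is guaranteed; a fixed string like aaab illustrates the shape of such an s.)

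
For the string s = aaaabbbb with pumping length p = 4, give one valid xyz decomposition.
x = '', y = 'aa', z = 'aabbbb'

For s = aaaabbbb and p = 4, one valid decomposition is:
- x = '' (length 0)
- y = 'aa' (length 2)
- z = 'aabbbb' (length 6)

Verification:
- xyz = '' + 'aa' + 'aabbbb' = aaaabbbb ✓
- |xy| = 2 ≤ 4 ✓
- |y| = 2 > 0 ✓

All pumping lemma constraints are satisfied.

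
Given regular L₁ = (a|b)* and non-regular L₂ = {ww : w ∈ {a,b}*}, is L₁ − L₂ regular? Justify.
No — L₁ − L₂ is not regular.

L₁ − L₂ is the complement of {ww} within {a,b}*. If it were regular, its complement {ww} would be regular as well (regular languages are closed under complement) — contradiction. So L₁ − L₂ is not regular.

Note that the bare facts "L₁ regular, L₂ non-regular" do not settle the question by themselves: the closure of regular languages under ∪, ∩, complement and difference applies only when BOTH operands are regular. With a non-regular operand the result can come out regular or non-regular depending on the specific languages, so one has to work out L₁ − L₂ for this particular pair, as above.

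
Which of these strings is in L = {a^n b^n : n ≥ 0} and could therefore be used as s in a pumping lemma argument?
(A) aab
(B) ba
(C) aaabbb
(C) aaabbb

The pumping lemma is applied to a string s that lies in L, so first check membership of each option:
- (A) aab has 2 a's and 1 b's; 2 ≠ 1, so it is not in L ✗
- (B) ba has an a after a b, so it is not of the form a^n b^n and is not in L ✗
- (C) aaabbb = a^3 b^3 has equal counts (3 = 3), so it is in L ✓

Only (C) aaabbb is in L, so it is the only candidate that could play the role of s.
(In a complete proof one picks s in terms of the pumping length p so that |s| ≥ p is guaranteed; a fixed string like aaabbb illustrates the shape of such an s.)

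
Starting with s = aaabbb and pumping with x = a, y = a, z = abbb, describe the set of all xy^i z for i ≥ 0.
{xy^i z : i ≥ 0} = {a^(2+i) b^3 : i ≥ 0} = {aabbb, aaabbb, aaaabbb, ...}

With x = a, y = a, z = abbb: Starting with aaabbb and pumping the second 'a', we get strings with 2+i a's followed by 3 b's for i = 0, 1, 2, ...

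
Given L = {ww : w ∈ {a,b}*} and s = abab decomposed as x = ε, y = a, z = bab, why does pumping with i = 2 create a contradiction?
xy²z = aabab ∉ L

Pumping with i = 2 replaces y = a by y² = aa:
- Original: s = xyz = abab; abab splits into halves ab · ab, which are equal, so it is in L (w = ab)
- Pumped: xy²z = ε · aa · bab = aabab
- aabab has odd length 5, so it cannot be written as ww and is not in L

The pumping lemma would require xy²z ∈ L, so this decomposition yields a contradiction.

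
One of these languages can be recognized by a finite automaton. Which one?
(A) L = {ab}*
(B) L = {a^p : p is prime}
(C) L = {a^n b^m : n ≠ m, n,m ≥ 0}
(A) {ab}*

(A) L = {ab}* is regular.

This can be recognized by a finite automaton (DFA/NFA).
Regular expressions like {ab}* define regular languages.

The other choices are not regular:
- {a^n b^m : n ≠ m, n,m ≥ 0}: After pumping a's, we can make n = m
- {a^p : p is prime}: After pumping, the length becomes composite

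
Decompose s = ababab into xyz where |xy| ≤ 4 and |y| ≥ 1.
x = 'ab', y = 'a', z = 'bab'

For s = ababab and p = 4, one valid decomposition is:
- x = 'ab' (length 2)
- y = 'a' (length 1)
- z = 'bab' (length 3)

Verification:
- xyz = 'ab' + 'a' + 'bab' = ababab ✓
- |xy| = 3 ≤ 4 ✓
- |y| = 1 > 0 ✓

All pumping lemma constraints are satisfied.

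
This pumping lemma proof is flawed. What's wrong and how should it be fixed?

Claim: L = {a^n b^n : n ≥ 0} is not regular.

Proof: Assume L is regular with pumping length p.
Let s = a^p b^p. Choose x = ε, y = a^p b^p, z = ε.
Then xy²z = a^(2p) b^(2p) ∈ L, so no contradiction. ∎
Error: The decomposition violates |xy| ≤ p. With y = a^p b^p, |xy| = |y| = 2p > p. (The proof also miscomputes xy²z, which would be a^p b^p a^p b^p rather than a^(2p) b^(2p), and it wrongly treats one harmless decomposition as settling the matter — the prover does not get to choose the decomposition.)

Correction: The pumping lemma requires |xy| ≤ p, and the argument must handle every decomposition satisfying |xy| ≤ p, |y| ≥ 1. Since s starts with p a's, any such y consists only of a's, say y = a^k with k ≥ 1. Then xy²z = a^(p+k) b^p has unequal numbers of a's and b's, so xy²z ∉ L — the required contradiction.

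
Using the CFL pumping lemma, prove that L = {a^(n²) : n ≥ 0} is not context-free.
Assume for contradiction that L is context-free, and let p ≥ 1 be the pumping length given by the pumping lemma for CFLs.
Choose s = a^(p²). Then s ∈ L and |s| = p² ≥ p.
By the CFL pumping lemma, s = uvxyz for some u, v, x, y, z with |vxy| ≤ p, |vy| ≥ 1, and uv^i xy^i z ∈ L for every i ≥ 0.
All symbols are a's, so only lengths matter: let k = |vy|, with 1 ≤ k ≤ |vxy| ≤ p.

Take i = 2: |uv²xy²z| = p² + k, and p² < p² + k ≤ p² + p < (p + 1)².
So the length lies strictly between consecutive squares and is not a perfect square; uv²xy²z ∉ L.

This contradicts the CFL pumping lemma, which requires uv^i xy^i z ∈ L for all i ≥ 0.
Hence L = {a^(n²) : n ≥ 0} is not context-free. ∎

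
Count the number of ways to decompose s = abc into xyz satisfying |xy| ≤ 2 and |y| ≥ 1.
3

For s = 'abc' with pumping length p = 2:

Constraints: |xy| ≤ 2, |y| > 0

Valid decompositions (|xy| ≤ p, |y| ≥ 1):
  • x='', y='a', z='bc'
  • x='a', y='b', z='c'
  • x='', y='ab', z='c'

Total count: 3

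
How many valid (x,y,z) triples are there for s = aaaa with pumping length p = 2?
3

For s = 'aaaa' with pumping length p = 2:

Constraints: |xy| ≤ 2, |y| > 0

Valid decompositions (|xy| ≤ p, |y| ≥ 1):
  • x='', y='a', z='aaa'
  • x='a', y='a', z='aa'
  • x='', y='aa', z='aa'

Total count: 3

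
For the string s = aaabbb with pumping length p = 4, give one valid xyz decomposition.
x = 'a', y = 'aab', z = 'bb'

For s = aaabbb and p = 4, one valid decomposition is:
- x = 'a' (length 1)
- y = 'aab' (length 3)
- z = 'bb' (length 2)

Verification:
- xyz = 'a' + 'aab' + 'bb' = aaabbb ✓
- |xy| = 4 ≤ 4 ✓
- |y| = 3 > 0 ✓

All pumping lemma constraints are satisfied.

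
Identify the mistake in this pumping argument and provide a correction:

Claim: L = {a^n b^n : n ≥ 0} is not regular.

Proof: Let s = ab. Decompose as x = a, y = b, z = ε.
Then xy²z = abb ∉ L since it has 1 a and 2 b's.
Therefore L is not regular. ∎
Error: The string s = ab might be shorter than the pumping length p.

Correction: Choose s = a^p b^p to ensure |s| ≥ p. Also, the decomposition is wrong: with |xy| ≤ p, y cannot include b's when s starts with p a's.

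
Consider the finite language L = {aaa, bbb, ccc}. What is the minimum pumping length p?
p = 4

For a finite language L, the pumping lemma holds vacuously if p > max|s| for s ∈ L.

The longest string in L = {aaa, bbb, ccc} has length 3.
If p = 4, then no string s ∈ L has |s| ≥ p, so the condition is vacuously true.

The minimum pumping length is p = 4.

Why no smaller p works: for any p ≤ 3, the longest string s ∈ L has |s| = 3 ≥ p, so it would
have to be pumpable; but pumping up (i = 2, 3, ...) produces ever longer strings, which cannot all lie in the
finite language L. So the pumping property fails for every p ≤ 3.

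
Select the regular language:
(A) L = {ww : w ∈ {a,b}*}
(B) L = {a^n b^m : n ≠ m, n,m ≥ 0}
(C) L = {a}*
(C) {a}*

(C) L = {a}* is regular.

This can be recognized by a finite automaton (DFA/NFA).
Regular expressions like {a}* define regular languages.

The other choices are not regular:
- {a^n b^m : n ≠ m, n,m ≥ 0}: After pumping a's, we can make n = m
- {ww : w ∈ {a,b}*}: After pumping, the two halves no longer match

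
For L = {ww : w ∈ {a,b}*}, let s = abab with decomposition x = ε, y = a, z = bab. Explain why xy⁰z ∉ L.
xy⁰z = bab ∉ L

Pumping with i = 0 replaces y = a by y⁰ = ε:
- Original: s = xyz = abab; abab splits into halves ab · ab, which are equal, so it is in L (w = ab)
- Pumped: xy⁰z = ε · ε · bab = bab
- bab has odd length 3, so it cannot be written as ww and is not in L

The pumping lemma would require xy⁰z ∈ L, so this decomposition yields a contradiction.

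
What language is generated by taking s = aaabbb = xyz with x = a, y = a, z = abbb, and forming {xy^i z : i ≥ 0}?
{xy^i z : i ≥ 0} = {a^(2+i) b^3 : i ≥ 0} = {aabbb, aaabbb, aaaabbb, ...}

With x = a, y = a, z = abbb: Starting with aaabbb and pumping the second 'a', we get strings with 2+i a's followed by 3 b's for i = 0, 1, 2, ...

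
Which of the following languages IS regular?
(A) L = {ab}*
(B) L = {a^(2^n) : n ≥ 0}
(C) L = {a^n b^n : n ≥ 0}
(A) {ab}*

(A) L = {ab}* is regular.

This can be recognized by a finite automaton (DFA/NFA).
Regular expressions like {ab}* define regular languages.

The other choices are not regular:
- {a^(2^n) : n ≥ 0}: After pumping, length is no longer a power of 2
- {a^n b^n : n ≥ 0}: After pumping, the number of a's and b's become unequal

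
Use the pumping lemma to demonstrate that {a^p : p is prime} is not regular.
Assume for contradiction that L is regular, and let p ≥ 1 be the pumping length given by the pumping lemma.
Choose a prime q with q ≥ p (one exists because there are infinitely many primes) and let s = a^q. Then s ∈ L and |s| = q ≥ p.
By the pumping lemma, s = xyz for some x, y, z with |xy| ≤ p, |y| ≥ 1, and xy^i z ∈ L for every i ≥ 0.
Here y = a^k for some k with 1 ≤ k ≤ p, and xy^i z = a^(q + (i − 1)k) for every i ≥ 0.

Take i = q + 1: |xy^(q+1) z| = q + qk = q(k + 1).
Both factors satisfy q ≥ 2 and k + 1 ≥ 2, so q(k + 1) is composite, and xy^(q+1) z ∉ L.

This contradicts the pumping lemma, which requires xy^i z ∈ L for all i ≥ 0.
Hence L = {a^p : p is prime} is not regular. ∎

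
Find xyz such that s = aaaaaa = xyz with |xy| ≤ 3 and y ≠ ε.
x = 'a', y = 'aa', z = 'aaa'

For s = aaaaaa and p = 3, one valid decomposition is:
- x = 'a' (length 1)
- y = 'aa' (length 2)
- z = 'aaa' (length 3)

Verification:
- xyz = 'a' + 'aa' + 'aaa' = aaaaaa ✓
- |xy| = 3 ≤ 3 ✓
- |y| = 2 > 0 ✓

All pumping lemma constraints are satisfied.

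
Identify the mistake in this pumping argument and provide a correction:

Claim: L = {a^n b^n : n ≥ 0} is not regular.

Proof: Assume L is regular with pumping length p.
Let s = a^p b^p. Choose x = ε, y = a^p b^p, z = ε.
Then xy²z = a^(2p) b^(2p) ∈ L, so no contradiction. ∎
Error: The decomposition violates |xy| ≤ p. With y = a^p b^p, |xy| = |y| = 2p > p. (The proof also miscomputes xy²z, which would be a^p b^p a^p b^p rather than a^(2p) b^(2p), and it wrongly treats one harmless decomposition as settling the matter — the prover does not get to choose the decomposition.)

Correction: The pumping lemma requires |xy| ≤ p, and the argument must handle every decomposition satisfying |xy| ≤ p, |y| ≥ 1. Since s starts with p a's, any such y consists only of a's, say y = a^k with k ≥ 1. Then xy²z = a^(p+k) b^p has unequal numbers of a's and b's, so xy²z ∉ L — the required contradiction.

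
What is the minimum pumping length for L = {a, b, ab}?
p = 3

For a finite language L, the pumping lemma holds vacuously if p > max|s| for s ∈ L.

The longest string in L = {a, b, ab} has length 2.
If p = 3, then no string s ∈ L has |s| ≥ p, so the condition is vacuously true.

The minimum pumping length is p = 3.

Why no smaller p works: for any p ≤ 2, the longest string s ∈ L has |s| = 2 ≥ p, so it would
have to be pumpable; but pumping up (i = 2, 3, ...) produces ever longer strings, which cannot all lie in the
finite language L. So the pumping property fails for every p ≤ 2.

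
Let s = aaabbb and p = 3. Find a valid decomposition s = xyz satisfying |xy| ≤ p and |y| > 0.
x = 'aa', y = 'a', z = 'bbb'

For s = aaabbb and p = 3, one valid decomposition is:
- x = 'aa' (length 2)
- y = 'a' (length 1)
- z = 'bbb' (length 3)

Verification:
- xyz = 'aa' + 'a' + 'bbb' = aaabbb ✓
- |xy| = 3 ≤ 3 ✓
- |y| = 1 > 0 ✓

All pumping lemma constraints are satisfied.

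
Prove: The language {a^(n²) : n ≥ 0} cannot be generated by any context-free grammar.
Assume for contradiction that L is context-free, and let p ≥ 1 be the pumping length given by the pumping lemma for CFLs.
Choose s = a^(p²). Then s ∈ L and |s| = p² ≥ p.
By the CFL pumping lemma, s = uvxyz for some u, v, x, y, z with |vxy| ≤ p, |vy| ≥ 1, and uv^i xy^i z ∈ L for every i ≥ 0.
All symbols are a's, so only lengths matter: let k = |vy|, with 1 ≤ k ≤ |vxy| ≤ p.

Take i = 2: |uv²xy²z| = p² + k, and p² < p² + k ≤ p² + p < (p + 1)².
So the length lies strictly between consecutive squares and is not a perfect square; uv²xy²z ∉ L.

This contradicts the CFL pumping lemma, which requires uv^i xy^i z ∈ L for all i ≥ 0.
Hence L = {a^(n²) : n ≥ 0} is not context-free. ∎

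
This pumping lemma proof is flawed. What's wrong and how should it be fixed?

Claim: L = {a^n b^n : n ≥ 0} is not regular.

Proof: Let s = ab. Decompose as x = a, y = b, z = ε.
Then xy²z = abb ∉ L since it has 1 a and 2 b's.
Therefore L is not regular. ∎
Error: The string s = ab might be shorter than the pumping length p.

Correction: Choose s = a^p b^p to ensure |s| ≥ p. Also, the decomposition is wrong: with |xy| ≤ p, y cannot include b's when s starts with p a's.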